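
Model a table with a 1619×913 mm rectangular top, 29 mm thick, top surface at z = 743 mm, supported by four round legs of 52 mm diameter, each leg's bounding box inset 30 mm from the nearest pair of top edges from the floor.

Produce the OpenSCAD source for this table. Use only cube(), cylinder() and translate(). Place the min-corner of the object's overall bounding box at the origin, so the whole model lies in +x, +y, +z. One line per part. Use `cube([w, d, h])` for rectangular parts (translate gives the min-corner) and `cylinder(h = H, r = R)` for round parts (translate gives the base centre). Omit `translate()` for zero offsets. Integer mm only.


translate([0, 0, 714]) cube([1619, 913, 29]);
translate([56, 56, 0]) cylinder(h = 714, r = 26);
translate([1563, 56, 0]) cylinder(h = 714, r = 26);
translate([56, 857, 0]) cylinder(h = 714, r = 26);
translate([1563, 857, 0]) cylinder(h = 714, r = 26);


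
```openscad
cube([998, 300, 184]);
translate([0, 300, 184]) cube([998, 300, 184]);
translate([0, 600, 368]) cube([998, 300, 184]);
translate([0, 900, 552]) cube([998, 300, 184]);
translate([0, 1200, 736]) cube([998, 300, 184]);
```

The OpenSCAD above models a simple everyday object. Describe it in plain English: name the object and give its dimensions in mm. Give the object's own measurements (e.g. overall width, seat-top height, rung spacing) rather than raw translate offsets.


A straight staircase of 5 solid steps. Each step is 998 mm wide (x), 300 mm deep (y, the going) and 184 mm tall (the rise). The first step rests on the floor; each subsequent step sits one going further in +y and one rise higher in +z, directly behind and above the previous step with no overlap.


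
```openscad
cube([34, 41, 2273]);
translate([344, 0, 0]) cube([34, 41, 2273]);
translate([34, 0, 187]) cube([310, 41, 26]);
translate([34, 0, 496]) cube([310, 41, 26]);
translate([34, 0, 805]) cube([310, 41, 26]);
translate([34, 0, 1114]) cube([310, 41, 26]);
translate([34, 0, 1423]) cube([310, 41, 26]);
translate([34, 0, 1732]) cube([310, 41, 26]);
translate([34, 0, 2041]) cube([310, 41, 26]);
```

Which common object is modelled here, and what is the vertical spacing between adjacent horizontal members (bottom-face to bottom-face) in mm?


A ladder. The rung spacing is 309 mm.

Two tall 34×41 posts with 7 short bars between them — a ladder. Adjacent rungs sit at z = 187 and z = 496, so the spacing is 496 − 187 = 309 mm.


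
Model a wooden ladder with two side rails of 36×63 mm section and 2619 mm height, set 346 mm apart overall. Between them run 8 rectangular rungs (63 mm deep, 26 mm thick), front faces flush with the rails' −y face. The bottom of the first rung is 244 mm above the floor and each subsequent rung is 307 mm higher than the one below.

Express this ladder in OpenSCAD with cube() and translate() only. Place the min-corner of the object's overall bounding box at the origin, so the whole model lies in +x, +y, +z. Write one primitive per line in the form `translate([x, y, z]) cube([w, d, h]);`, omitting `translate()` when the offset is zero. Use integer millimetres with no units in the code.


cube([36, 63, 2619]);
translate([310, 0, 0]) cube([36, 63, 2619]);
translate([36, 0, 244]) cube([274, 63, 26]);
translate([36, 0, 551]) cube([274, 63, 26]);
translate([36, 0, 858]) cube([274, 63, 26]);
translate([36, 0, 1165]) cube([274, 63, 26]);
translate([36, 0, 1472]) cube([274, 63, 26]);
translate([36, 0, 1779]) cube([274, 63, 26]);
translate([36, 0, 2086]) cube([274, 63, 26]);
translate([36, 0, 2393]) cube([274, 63, 26]);


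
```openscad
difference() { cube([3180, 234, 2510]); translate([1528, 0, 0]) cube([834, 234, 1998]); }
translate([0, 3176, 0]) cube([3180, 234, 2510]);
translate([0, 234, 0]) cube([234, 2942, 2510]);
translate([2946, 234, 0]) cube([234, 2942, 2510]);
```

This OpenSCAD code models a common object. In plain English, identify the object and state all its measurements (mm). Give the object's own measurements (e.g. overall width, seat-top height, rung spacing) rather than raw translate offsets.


A single room: four walls, each 2510 mm tall and 234 mm thick, enclosing an outside footprint 3180×3410 mm (x × y), no floor or roof. The front and back walls (−y and +y sides) run the full x-width; the side walls fit between their inner faces. A door opening 834 mm wide and 1998 mm tall is cut through the front wall from the floor up, its −x edge 1528 mm from the wall's −x end.


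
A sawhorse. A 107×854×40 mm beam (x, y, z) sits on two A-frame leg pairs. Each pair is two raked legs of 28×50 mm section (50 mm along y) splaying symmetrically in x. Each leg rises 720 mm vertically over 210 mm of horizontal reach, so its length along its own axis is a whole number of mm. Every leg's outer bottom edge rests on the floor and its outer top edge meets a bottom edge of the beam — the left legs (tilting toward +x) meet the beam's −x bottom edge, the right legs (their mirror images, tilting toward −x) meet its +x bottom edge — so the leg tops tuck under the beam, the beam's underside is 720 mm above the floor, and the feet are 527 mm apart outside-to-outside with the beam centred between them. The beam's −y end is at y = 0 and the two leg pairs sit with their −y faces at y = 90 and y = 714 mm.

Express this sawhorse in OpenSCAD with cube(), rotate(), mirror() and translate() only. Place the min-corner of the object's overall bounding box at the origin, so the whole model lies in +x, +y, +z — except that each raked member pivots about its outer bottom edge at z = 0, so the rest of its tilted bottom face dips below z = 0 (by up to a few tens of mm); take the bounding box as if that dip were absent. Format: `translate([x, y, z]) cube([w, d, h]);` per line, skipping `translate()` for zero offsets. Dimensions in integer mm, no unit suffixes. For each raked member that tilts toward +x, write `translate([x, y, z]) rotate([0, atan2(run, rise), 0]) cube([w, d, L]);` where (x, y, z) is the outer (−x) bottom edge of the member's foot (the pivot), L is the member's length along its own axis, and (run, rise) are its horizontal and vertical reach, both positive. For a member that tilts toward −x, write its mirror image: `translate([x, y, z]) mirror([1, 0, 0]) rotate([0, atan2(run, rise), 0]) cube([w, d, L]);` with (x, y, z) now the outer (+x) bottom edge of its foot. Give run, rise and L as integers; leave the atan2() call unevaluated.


translate([210, 0, 720]) cube([107, 854, 40]);
translate([0, 90, 0]) rotate([0, atan2(210, 720), 0]) cube([28, 50, 750]);
translate([527, 90, 0]) mirror([1, 0, 0]) rotate([0, atan2(210, 720), 0]) cube([28, 50, 750]);
translate([0, 714, 0]) rotate([0, atan2(210, 720), 0]) cube([28, 50, 750]);
translate([527, 714, 0]) mirror([1, 0, 0]) rotate([0, atan2(210, 720), 0]) cube([28, 50, 750]);


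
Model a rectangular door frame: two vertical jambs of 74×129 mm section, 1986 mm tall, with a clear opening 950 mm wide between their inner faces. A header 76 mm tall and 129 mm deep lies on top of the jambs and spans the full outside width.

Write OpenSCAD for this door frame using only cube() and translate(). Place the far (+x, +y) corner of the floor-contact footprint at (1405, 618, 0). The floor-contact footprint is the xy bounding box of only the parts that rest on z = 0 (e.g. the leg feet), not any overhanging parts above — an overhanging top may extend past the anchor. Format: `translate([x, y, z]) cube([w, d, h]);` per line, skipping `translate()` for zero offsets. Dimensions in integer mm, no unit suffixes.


translate([307, 489, 0]) cube([74, 129, 1986]);
translate([1331, 489, 0]) cube([74, 129, 1986]);
translate([307, 489, 1986]) cube([1098, 129, 76]);


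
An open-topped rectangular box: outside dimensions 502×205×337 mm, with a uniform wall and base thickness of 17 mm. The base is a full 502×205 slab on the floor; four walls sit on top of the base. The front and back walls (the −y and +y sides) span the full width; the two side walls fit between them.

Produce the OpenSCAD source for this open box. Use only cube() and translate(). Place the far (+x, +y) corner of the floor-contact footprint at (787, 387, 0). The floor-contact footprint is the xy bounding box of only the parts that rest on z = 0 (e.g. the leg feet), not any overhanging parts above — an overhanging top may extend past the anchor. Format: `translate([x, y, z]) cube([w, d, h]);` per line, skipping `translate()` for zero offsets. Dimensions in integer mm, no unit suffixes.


translate([285, 182, 0]) cube([502, 205, 17]);
translate([285, 182, 17]) cube([502, 17, 320]);
translate([285, 370, 17]) cube([502, 17, 320]);
translate([285, 199, 17]) cube([17, 171, 320]);
translate([770, 199, 17]) cube([17, 171, 320]);


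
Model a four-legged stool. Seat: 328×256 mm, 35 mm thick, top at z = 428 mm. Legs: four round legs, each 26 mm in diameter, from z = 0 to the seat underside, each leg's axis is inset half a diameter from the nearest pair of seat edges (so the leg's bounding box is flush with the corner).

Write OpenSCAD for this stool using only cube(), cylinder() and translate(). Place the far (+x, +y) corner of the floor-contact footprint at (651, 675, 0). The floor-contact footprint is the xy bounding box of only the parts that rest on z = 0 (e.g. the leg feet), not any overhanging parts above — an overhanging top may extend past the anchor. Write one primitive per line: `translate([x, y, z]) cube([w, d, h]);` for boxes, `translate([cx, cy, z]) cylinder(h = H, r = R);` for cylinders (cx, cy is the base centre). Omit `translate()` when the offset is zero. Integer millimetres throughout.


translate([323, 419, 393]) cube([328, 256, 35]);
translate([336, 432, 0]) cylinder(h = 393, r = 13);
translate([638, 432, 0]) cylinder(h = 393, r = 13);
translate([336, 662, 0]) cylinder(h = 393, r = 13);
translate([638, 662, 0]) cylinder(h = 393, r = 13);


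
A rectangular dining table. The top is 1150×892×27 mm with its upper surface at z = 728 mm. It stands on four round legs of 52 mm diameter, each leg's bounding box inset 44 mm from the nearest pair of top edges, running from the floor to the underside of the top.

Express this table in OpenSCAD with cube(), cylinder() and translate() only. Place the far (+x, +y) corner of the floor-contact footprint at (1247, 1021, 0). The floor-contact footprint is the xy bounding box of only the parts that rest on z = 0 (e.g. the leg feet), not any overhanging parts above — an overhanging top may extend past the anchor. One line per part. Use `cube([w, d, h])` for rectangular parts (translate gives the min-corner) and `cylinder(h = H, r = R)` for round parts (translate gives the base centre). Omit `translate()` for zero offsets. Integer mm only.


translate([141, 173, 701]) cube([1150, 892, 27]);
translate([211, 243, 0]) cylinder(h = 701, r = 26);
translate([1221, 243, 0]) cylinder(h = 701, r = 26);
translate([211, 995, 0]) cylinder(h = 701, r = 26);
translate([1221, 995, 0]) cylinder(h = 701, r = 26);


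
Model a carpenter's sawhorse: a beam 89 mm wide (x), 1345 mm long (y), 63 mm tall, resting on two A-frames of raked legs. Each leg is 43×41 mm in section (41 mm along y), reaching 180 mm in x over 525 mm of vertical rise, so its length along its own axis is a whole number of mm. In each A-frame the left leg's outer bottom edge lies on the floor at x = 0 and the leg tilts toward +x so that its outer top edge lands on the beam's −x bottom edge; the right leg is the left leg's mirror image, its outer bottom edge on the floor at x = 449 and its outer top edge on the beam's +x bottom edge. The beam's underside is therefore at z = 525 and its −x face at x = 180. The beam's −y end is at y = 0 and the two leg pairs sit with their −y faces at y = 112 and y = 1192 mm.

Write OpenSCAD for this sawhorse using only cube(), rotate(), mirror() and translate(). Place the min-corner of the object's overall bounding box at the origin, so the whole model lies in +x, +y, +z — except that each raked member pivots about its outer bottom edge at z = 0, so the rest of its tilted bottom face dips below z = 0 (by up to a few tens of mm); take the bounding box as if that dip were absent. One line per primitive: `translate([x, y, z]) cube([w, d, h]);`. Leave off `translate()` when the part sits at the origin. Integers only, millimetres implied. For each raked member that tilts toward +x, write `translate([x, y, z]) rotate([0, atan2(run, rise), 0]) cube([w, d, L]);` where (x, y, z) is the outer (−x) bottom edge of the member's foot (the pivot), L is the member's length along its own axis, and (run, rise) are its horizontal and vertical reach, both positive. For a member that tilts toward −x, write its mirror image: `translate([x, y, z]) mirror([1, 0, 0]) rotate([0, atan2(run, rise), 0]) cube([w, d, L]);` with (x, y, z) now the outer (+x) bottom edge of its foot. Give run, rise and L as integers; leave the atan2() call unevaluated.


translate([180, 0, 525]) cube([89, 1345, 63]);
translate([0, 112, 0]) rotate([0, atan2(180, 525), 0]) cube([43, 41, 555]);
translate([449, 112, 0]) mirror([1, 0, 0]) rotate([0, atan2(180, 525), 0]) cube([43, 41, 555]);
translate([0, 1192, 0]) rotate([0, atan2(180, 525), 0]) cube([43, 41, 555]);
translate([449, 1192, 0]) mirror([1, 0, 0]) rotate([0, atan2(180, 525), 0]) cube([43, 41, 555]);


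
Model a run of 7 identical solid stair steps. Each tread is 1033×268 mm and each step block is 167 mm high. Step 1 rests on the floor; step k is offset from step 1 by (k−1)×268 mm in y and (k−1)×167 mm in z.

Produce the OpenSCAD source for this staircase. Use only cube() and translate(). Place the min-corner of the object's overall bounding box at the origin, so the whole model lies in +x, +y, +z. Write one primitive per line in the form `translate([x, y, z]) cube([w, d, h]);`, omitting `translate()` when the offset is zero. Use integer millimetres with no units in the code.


cube([1033, 268, 167]);
translate([0, 268, 167]) cube([1033, 268, 167]);
translate([0, 536, 334]) cube([1033, 268, 167]);
translate([0, 804, 501]) cube([1033, 268, 167]);
translate([0, 1072, 668]) cube([1033, 268, 167]);
translate([0, 1340, 835]) cube([1033, 268, 167]);
translate([0, 1608, 1002]) cube([1033, 268, 167]);


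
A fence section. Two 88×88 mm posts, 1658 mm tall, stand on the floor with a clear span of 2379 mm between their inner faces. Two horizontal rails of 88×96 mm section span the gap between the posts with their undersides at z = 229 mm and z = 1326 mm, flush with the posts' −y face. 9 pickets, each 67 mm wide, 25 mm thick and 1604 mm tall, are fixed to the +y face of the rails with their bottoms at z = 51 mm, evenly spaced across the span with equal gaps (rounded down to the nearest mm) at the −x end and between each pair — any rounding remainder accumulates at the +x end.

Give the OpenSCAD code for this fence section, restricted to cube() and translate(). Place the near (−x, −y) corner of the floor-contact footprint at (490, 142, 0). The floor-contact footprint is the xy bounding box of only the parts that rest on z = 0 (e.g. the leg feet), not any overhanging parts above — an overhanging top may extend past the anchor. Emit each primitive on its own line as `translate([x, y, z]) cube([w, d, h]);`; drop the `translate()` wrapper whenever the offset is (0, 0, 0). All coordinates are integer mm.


translate([490, 142, 0]) cube([88, 88, 1658]);
translate([2957, 142, 0]) cube([88, 88, 1658]);
translate([578, 142, 229]) cube([2379, 88, 96]);
translate([578, 142, 1326]) cube([2379, 88, 96]);
translate([755, 230, 51]) cube([67, 25, 1604]);
translate([999, 230, 51]) cube([67, 25, 1604]);
translate([1243, 230, 51]) cube([67, 25, 1604]);
translate([1487, 230, 51]) cube([67, 25, 1604]);
translate([1731, 230, 51]) cube([67, 25, 1604]);
translate([1975, 230, 51]) cube([67, 25, 1604]);
translate([2219, 230, 51]) cube([67, 25, 1604]);
translate([2463, 230, 51]) cube([67, 25, 1604]);
translate([2707, 230, 51]) cube([67, 25, 1604]);


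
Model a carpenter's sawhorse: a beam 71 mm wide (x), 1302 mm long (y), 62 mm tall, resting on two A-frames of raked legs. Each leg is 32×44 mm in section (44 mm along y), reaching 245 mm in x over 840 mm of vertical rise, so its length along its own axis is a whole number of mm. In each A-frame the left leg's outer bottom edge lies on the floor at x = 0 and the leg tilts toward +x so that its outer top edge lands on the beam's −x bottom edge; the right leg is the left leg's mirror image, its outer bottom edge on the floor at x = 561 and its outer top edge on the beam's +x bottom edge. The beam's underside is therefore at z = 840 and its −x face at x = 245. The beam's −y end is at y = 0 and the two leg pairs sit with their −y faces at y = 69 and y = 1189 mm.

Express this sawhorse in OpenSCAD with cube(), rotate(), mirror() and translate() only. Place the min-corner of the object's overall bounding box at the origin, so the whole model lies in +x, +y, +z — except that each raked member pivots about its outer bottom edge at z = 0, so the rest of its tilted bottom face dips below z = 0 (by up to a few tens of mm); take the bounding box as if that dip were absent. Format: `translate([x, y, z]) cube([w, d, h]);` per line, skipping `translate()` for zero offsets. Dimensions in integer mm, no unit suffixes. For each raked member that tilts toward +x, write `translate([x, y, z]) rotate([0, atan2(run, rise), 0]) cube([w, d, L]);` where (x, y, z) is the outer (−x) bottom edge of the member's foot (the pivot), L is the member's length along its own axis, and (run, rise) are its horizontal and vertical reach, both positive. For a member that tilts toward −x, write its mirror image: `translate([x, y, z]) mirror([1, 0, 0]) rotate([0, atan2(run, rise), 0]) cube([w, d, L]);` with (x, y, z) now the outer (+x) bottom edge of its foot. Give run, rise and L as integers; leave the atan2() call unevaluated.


// leg length = √(245² + 840²) = 875
// right-leg outer foot x = 2·245 + 71 = 561
// beam min-corner = (245, 0, 840)
translate([245, 0, 840]) cube([71, 1302, 62]);
translate([0, 69, 0]) rotate([0, atan2(245, 840), 0]) cube([32, 44, 875]);
translate([561, 69, 0]) mirror([1, 0, 0]) rotate([0, atan2(245, 840), 0]) cube([32, 44, 875]);
translate([0, 1189, 0]) rotate([0, atan2(245, 840), 0]) cube([32, 44, 875]);
translate([561, 1189, 0]) mirror([1, 0, 0]) rotate([0, atan2(245, 840), 0]) cube([32, 44, 875]);


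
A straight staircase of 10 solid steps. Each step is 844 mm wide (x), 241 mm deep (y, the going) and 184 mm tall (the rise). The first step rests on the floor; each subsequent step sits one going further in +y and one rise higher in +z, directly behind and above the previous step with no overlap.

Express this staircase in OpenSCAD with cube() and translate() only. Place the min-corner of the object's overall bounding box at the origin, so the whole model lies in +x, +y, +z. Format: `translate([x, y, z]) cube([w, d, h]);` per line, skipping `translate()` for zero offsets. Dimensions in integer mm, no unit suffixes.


cube([844, 241, 184]);
translate([0, 241, 184]) cube([844, 241, 184]);
translate([0, 482, 368]) cube([844, 241, 184]);
translate([0, 723, 552]) cube([844, 241, 184]);
translate([0, 964, 736]) cube([844, 241, 184]);
translate([0, 1205, 920]) cube([844, 241, 184]);
translate([0, 1446, 1104]) cube([844, 241, 184]);
translate([0, 1687, 1288]) cube([844, 241, 184]);
translate([0, 1928, 1472]) cube([844, 241, 184]);
translate([0, 2169, 1656]) cube([844, 241, 184]);


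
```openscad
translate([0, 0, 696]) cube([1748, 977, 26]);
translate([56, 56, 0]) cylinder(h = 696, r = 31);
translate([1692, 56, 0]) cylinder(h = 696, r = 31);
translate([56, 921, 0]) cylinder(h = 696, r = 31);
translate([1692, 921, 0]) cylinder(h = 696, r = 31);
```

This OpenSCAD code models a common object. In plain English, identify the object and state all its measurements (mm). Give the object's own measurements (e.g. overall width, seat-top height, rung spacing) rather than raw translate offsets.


A table: top 1748 mm (x) × 977 mm (y), 26 mm thick, upper face at z = 722 mm, on four round legs of 62 mm diameter, each leg's bounding box inset 25 mm from the nearest pair of top edges from z = 0 to the bottom of the top.


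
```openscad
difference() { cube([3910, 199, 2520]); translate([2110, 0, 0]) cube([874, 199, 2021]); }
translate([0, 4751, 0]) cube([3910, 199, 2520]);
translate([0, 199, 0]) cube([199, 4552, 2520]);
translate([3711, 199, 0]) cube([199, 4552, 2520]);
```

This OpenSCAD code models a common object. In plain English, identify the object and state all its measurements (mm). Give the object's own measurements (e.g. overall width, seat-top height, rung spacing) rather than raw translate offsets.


A single room: four walls, each 2520 mm tall and 199 mm thick, enclosing an outside footprint 3910×4950 mm (x × y), no floor or roof. The front and back walls (−y and +y sides) run the full x-width; the side walls fit between their inner faces. A door opening 874 mm wide and 2021 mm tall is cut through the front wall from the floor up, its −x edge 2110 mm from the wall's −x end.


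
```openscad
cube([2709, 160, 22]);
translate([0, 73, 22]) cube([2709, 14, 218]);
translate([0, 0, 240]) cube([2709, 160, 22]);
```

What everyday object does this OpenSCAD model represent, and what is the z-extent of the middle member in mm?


An I-beam. The web height is 218 mm.

Two wide flanges with a thin centred web — an I-beam. Overall 262 mm minus two 22 mm flanges gives a web of 262 − 2·22 = 218 mm.


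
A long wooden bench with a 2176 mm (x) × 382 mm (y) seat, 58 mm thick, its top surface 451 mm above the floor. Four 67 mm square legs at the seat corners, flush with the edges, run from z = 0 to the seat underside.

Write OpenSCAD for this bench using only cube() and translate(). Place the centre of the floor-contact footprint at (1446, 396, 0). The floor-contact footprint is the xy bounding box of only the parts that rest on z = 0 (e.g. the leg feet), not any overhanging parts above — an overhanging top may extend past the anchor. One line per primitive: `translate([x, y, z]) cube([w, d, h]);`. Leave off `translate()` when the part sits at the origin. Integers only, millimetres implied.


translate([358, 205, 393]) cube([2176, 382, 58]);
translate([358, 205, 0]) cube([67, 67, 393]);
translate([358, 520, 0]) cube([67, 67, 393]);
translate([2467, 205, 0]) cube([67, 67, 393]);
translate([2467, 520, 0]) cube([67, 67, 393]);


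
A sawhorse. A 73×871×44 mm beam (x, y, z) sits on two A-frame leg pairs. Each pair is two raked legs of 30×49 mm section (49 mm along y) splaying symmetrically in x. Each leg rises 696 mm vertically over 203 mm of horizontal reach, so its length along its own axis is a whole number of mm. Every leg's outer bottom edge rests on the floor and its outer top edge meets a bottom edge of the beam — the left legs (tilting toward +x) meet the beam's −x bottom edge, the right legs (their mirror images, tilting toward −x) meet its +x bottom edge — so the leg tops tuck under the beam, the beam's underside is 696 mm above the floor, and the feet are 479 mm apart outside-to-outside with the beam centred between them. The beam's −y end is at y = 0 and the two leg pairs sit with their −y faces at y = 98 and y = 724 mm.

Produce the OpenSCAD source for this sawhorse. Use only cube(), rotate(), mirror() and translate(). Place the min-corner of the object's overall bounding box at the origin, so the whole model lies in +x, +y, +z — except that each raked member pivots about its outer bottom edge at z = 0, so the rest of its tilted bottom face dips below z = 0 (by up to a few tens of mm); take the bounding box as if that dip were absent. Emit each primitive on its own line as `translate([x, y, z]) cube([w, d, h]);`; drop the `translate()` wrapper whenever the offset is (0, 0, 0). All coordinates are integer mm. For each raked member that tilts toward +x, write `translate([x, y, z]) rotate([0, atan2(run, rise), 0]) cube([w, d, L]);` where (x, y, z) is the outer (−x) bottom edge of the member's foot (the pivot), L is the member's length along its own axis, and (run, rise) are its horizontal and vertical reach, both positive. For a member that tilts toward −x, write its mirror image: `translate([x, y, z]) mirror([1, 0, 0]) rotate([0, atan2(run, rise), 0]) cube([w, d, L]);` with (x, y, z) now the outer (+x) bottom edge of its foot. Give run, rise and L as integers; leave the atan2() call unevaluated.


translate([203, 0, 696]) cube([73, 871, 44]);
translate([0, 98, 0]) rotate([0, atan2(203, 696), 0]) cube([30, 49, 725]);
translate([479, 98, 0]) mirror([1, 0, 0]) rotate([0, atan2(203, 696), 0]) cube([30, 49, 725]);
translate([0, 724, 0]) rotate([0, atan2(203, 696), 0]) cube([30, 49, 725]);
translate([479, 724, 0]) mirror([1, 0, 0]) rotate([0, atan2(203, 696), 0]) cube([30, 49, 725]);


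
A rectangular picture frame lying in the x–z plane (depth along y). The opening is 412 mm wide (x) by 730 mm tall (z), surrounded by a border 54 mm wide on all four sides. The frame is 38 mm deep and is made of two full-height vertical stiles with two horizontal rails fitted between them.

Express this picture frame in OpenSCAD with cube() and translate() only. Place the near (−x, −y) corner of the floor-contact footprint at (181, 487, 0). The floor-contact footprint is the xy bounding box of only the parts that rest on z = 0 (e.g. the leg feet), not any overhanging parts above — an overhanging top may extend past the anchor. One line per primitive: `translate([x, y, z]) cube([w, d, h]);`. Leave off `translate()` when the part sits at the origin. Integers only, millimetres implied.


translate([181, 487, 0]) cube([54, 38, 838]);
translate([647, 487, 0]) cube([54, 38, 838]);
translate([235, 487, 0]) cube([412, 38, 54]);
translate([235, 487, 784]) cube([412, 38, 54]);


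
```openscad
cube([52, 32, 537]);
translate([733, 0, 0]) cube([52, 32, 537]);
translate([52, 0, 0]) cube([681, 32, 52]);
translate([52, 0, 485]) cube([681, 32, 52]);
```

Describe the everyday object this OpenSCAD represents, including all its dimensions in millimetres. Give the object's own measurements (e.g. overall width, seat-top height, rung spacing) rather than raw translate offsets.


A rectangular picture frame lying in the x–z plane (depth along y). The opening is 681 mm wide (x) by 433 mm tall (z), surrounded by a border 52 mm wide on all four sides. The frame is 32 mm deep and is made of two full-height vertical stiles with two horizontal rails fitted between them.


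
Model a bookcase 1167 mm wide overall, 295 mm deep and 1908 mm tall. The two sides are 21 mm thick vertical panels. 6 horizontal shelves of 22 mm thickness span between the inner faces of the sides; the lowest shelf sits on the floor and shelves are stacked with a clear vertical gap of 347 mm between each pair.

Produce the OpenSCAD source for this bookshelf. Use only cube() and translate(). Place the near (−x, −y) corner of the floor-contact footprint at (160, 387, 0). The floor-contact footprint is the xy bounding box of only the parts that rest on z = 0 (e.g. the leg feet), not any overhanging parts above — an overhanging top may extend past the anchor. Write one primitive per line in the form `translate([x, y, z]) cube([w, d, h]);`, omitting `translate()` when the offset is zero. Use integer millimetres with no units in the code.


translate([160, 387, 0]) cube([21, 295, 1908]);
translate([1306, 387, 0]) cube([21, 295, 1908]);
translate([181, 387, 0]) cube([1125, 295, 22]);
translate([181, 387, 369]) cube([1125, 295, 22]);
translate([181, 387, 738]) cube([1125, 295, 22]);
translate([181, 387, 1107]) cube([1125, 295, 22]);
translate([181, 387, 1476]) cube([1125, 295, 22]);
translate([181, 387, 1845]) cube([1125, 295, 22]);


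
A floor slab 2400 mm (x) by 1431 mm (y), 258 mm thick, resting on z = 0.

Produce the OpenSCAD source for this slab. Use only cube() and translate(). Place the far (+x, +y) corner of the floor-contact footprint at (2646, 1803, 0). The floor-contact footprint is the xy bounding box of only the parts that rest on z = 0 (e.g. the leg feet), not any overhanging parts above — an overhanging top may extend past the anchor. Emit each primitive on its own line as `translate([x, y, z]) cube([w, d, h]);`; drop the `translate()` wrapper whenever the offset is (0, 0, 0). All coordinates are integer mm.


translate([246, 372, 0]) cube([2400, 1431, 258]);


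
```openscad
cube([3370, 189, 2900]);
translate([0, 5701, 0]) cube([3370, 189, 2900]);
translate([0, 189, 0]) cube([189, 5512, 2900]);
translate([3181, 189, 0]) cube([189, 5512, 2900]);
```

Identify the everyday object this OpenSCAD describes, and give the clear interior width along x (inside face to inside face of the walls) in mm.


A house (or room) frame. The interior width is 2992 mm.

Four 2900 mm walls enclosing a rectangle with no floor or roof — a room or house frame. Outside width is 3370 mm and wall thickness is 189 mm, so the interior width is 3370 − 2 × 189 = 2992 mm.


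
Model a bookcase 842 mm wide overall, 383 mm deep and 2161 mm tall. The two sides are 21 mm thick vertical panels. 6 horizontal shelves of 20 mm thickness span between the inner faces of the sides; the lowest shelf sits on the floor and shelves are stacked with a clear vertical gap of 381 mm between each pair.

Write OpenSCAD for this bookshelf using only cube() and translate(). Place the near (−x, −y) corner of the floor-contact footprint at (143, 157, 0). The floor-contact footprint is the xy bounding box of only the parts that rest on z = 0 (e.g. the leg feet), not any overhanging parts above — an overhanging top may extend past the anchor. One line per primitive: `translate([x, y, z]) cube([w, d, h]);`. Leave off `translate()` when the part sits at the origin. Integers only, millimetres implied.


translate([143, 157, 0]) cube([21, 383, 2161]);
translate([964, 157, 0]) cube([21, 383, 2161]);
translate([164, 157, 0]) cube([800, 383, 20]);
translate([164, 157, 401]) cube([800, 383, 20]);
translate([164, 157, 802]) cube([800, 383, 20]);
translate([164, 157, 1203]) cube([800, 383, 20]);
translate([164, 157, 1604]) cube([800, 383, 20]);
translate([164, 157, 2005]) cube([800, 383, 20]);


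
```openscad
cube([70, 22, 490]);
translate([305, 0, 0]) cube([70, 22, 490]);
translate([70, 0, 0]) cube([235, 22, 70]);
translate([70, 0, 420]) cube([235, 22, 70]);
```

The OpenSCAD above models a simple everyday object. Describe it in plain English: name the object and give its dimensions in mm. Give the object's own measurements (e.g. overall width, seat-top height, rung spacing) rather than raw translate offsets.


A rectangular picture frame lying in the x–z plane (depth along y). The opening is 235 mm wide (x) by 350 mm tall (z), surrounded by a border 70 mm wide on all four sides. The frame is 22 mm deep and is made of two full-height vertical stiles with two horizontal rails fitted between them.


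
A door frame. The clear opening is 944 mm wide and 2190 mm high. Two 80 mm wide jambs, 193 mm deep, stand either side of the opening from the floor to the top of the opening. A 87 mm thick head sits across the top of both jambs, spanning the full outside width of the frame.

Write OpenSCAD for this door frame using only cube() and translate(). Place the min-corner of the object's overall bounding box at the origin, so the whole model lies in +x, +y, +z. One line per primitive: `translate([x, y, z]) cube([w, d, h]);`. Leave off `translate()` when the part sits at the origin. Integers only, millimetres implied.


cube([80, 193, 2190]);
translate([1024, 0, 0]) cube([80, 193, 2190]);
translate([0, 0, 2190]) cube([1104, 193, 87]);


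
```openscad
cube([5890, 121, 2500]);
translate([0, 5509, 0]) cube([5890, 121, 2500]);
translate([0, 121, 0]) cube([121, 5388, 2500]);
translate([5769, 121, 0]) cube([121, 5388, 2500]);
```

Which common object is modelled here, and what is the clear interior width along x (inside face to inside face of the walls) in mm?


A house (or room) frame. The interior width is 5648 mm.

Four 2500 mm walls enclosing a rectangle with no floor or roof — a room or house frame. Outside width is 5890 mm and wall thickness is 121 mm, so the interior width is 5890 − 2 × 121 = 5648 mm.


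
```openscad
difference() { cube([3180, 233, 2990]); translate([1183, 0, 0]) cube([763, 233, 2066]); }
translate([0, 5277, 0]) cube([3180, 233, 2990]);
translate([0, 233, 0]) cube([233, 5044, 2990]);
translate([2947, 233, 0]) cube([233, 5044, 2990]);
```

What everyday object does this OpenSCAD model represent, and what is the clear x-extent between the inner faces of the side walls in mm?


A single room. The interior width is 2714 mm.

Four walls enclosing a rectangle with a door in the front wall — a room. Outside width 3180 minus two 233 mm walls gives 2714 mm.


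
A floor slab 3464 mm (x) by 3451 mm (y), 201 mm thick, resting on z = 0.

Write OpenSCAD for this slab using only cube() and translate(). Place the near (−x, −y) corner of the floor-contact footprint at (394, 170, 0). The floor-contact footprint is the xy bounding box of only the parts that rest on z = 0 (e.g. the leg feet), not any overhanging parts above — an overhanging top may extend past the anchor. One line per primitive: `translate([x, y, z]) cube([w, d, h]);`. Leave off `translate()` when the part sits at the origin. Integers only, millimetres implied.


translate([394, 170, 0]) cube([3464, 3451, 201]);


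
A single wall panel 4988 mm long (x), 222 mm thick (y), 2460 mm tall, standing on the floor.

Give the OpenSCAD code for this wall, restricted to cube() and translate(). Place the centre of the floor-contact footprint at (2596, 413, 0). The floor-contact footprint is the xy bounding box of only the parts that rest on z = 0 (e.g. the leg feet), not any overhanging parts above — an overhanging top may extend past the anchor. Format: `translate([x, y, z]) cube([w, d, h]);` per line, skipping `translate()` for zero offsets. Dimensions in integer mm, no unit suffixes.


translate([102, 302, 0]) cube([4988, 222, 2460]);


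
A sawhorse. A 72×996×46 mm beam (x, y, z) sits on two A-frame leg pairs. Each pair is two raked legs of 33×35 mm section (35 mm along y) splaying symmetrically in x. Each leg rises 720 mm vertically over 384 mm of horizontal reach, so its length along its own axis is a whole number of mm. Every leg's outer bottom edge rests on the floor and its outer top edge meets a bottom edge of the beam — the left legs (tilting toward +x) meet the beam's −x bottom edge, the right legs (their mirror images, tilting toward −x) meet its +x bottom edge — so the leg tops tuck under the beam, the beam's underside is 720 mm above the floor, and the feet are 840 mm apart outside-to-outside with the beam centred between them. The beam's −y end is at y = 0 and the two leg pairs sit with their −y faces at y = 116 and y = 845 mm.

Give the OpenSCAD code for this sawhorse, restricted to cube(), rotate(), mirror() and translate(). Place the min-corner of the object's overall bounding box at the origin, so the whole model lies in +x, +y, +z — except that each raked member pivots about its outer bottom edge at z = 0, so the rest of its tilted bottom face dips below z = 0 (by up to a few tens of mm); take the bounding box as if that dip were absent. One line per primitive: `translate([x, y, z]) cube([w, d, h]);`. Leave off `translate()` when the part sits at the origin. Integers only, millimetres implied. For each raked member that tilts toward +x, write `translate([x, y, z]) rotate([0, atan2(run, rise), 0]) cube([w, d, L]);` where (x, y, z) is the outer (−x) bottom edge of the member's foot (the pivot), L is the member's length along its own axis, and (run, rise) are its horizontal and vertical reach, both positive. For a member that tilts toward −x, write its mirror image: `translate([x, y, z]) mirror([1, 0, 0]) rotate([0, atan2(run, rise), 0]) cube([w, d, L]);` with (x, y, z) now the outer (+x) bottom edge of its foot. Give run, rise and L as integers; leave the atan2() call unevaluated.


translate([384, 0, 720]) cube([72, 996, 46]);
translate([0, 116, 0]) rotate([0, atan2(384, 720), 0]) cube([33, 35, 816]);
translate([840, 116, 0]) mirror([1, 0, 0]) rotate([0, atan2(384, 720), 0]) cube([33, 35, 816]);
translate([0, 845, 0]) rotate([0, atan2(384, 720), 0]) cube([33, 35, 816]);
translate([840, 845, 0]) mirror([1, 0, 0]) rotate([0, atan2(384, 720), 0]) cube([33, 35, 816]);


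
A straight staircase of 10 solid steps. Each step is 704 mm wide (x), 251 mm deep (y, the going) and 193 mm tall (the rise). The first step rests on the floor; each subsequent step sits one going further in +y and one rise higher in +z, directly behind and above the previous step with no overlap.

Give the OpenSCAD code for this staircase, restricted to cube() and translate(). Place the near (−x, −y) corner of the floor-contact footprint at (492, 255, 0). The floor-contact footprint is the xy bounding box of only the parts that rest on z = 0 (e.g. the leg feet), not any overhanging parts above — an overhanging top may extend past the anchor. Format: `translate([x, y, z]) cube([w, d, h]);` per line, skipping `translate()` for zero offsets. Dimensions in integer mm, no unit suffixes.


translate([492, 255, 0]) cube([704, 251, 193]);
translate([492, 506, 193]) cube([704, 251, 193]);
translate([492, 757, 386]) cube([704, 251, 193]);
translate([492, 1008, 579]) cube([704, 251, 193]);
translate([492, 1259, 772]) cube([704, 251, 193]);
translate([492, 1510, 965]) cube([704, 251, 193]);
translate([492, 1761, 1158]) cube([704, 251, 193]);
translate([492, 2012, 1351]) cube([704, 251, 193]);
translate([492, 2263, 1544]) cube([704, 251, 193]);
translate([492, 2514, 1737]) cube([704, 251, 193]);


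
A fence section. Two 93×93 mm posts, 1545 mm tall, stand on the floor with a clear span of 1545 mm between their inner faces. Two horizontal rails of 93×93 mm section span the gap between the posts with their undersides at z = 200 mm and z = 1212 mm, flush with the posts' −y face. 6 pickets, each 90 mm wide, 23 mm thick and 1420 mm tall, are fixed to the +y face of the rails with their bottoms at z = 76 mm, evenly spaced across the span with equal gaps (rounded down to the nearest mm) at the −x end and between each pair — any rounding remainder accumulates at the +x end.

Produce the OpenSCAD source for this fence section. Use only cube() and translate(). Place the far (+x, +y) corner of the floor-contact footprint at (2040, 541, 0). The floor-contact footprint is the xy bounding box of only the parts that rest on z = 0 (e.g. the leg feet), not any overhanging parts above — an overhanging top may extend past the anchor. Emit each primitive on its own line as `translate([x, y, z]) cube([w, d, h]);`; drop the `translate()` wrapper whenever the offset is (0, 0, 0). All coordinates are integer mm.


translate([309, 448, 0]) cube([93, 93, 1545]);
translate([1947, 448, 0]) cube([93, 93, 1545]);
translate([402, 448, 200]) cube([1545, 93, 93]);
translate([402, 448, 1212]) cube([1545, 93, 93]);
translate([545, 541, 76]) cube([90, 23, 1420]);
translate([778, 541, 76]) cube([90, 23, 1420]);
translate([1011, 541, 76]) cube([90, 23, 1420]);
translate([1244, 541, 76]) cube([90, 23, 1420]);
translate([1477, 541, 76]) cube([90, 23, 1420]);
translate([1710, 541, 76]) cube([90, 23, 1420]);


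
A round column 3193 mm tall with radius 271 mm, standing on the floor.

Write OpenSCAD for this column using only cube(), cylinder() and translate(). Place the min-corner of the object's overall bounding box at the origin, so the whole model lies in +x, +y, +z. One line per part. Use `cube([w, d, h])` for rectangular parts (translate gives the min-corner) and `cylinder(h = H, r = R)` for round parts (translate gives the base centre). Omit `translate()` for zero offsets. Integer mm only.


translate([271, 271, 0]) cylinder(h = 3193, r = 271);


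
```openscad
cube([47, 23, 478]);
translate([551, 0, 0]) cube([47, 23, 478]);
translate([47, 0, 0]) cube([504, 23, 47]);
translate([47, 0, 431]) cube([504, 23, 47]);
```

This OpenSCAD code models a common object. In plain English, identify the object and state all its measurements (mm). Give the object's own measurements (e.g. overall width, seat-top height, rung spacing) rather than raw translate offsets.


A rectangular picture frame lying in the x–z plane (depth along y). The opening is 504 mm wide (x) by 384 mm tall (z), surrounded by a border 47 mm wide on all four sides. The frame is 23 mm deep and is made of two full-height vertical stiles with two horizontal rails fitted between them.
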